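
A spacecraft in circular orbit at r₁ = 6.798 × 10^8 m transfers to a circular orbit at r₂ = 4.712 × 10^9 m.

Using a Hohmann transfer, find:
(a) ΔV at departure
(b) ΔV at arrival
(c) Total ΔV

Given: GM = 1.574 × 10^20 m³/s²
r₁ = 6.798 × 10^8 m
r₂ = 4.712 × 10^9 m
GM = 1.574 × 10^20 m³/s²
Transfer ellipse: a_t = (r₁ + r₂)/2 = 2.6959 × 10^9 m
Circular speed at r₁: v₁ = √(GM/r₁) = 481185 m/s
Transfer speed at r₁ (periapsis): v₁ₜ = √(GM(2/r₁ − 1/a_t)) = 636154 m/s
(a) ΔV₁ = v₁ₜ − v₁ = 154970 m/s ≈ 155 km/s
Circular speed at r₂: v₂ = √(GM/r₂) = 182768 m/s
Transfer speed at r₂ (apoapsis): v₂ₜ = √(GM(2/r₂ − 1/a_t)) = 91778 m/s
(b) ΔV₂ = v₂ − v₂ₜ = 90989.9 m/s ≈ 90.99 km/s
(c) ΔV_total = ΔV₁ + ΔV₂ = 245960 m/s ≈ 246 km/s

Final answer:
(a) ΔV₁ = 155 km/s
(b) ΔV₂ = 90.99 km/s
(c) ΔV_total = 246 km/s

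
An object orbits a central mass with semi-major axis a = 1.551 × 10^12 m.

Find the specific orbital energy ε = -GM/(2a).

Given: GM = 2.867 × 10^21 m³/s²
a = 1.551 × 10^12 m
GM = 2.867 × 10^21 m³/s²
2a = 3.102 × 10^12 m
ε = −GM/(2a) = -9.24242 × 10^8 J/kg ≈ -924.2 MJ/kg

Final answer: -924.2 MJ/kg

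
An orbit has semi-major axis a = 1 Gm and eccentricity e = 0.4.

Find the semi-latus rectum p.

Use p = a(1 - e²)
a = 1 Gm = 1 × 10^9 m
e = 0.4,  e² = 0.16,  1 − e² = 0.84
p = a(1 − e²) = 1 × 10^9 m × 0.84 = 8.4 × 10^8 m ≈ 840 Mm

Final answer: p = 840 Mm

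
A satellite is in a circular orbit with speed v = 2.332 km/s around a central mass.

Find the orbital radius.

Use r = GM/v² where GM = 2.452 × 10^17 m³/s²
v = 2.332 km/s = 2332 m/s
GM = 2.452 × 10^17 m³/s²
v² = 5.43822 × 10^6 m²/s²
r = GM/v² = (2.452 × 10^17) / (5.43822 × 10^6) = 4.50882 × 10^10 m ≈ 45.09 Gm

Final answer: 45.09 Gm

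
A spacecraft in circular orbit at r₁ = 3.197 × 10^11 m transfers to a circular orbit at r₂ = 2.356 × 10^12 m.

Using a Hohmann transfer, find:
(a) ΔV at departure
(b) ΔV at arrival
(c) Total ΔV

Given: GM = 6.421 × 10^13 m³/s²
r₁ = 3.197 × 10^11 m
r₂ = 2.356 × 10^12 m
GM = 6.421 × 10^13 m³/s²
Transfer ellipse: a_t = (r₁ + r₂)/2 = 1.33785 × 10^12 m
Circular speed at r₁: v₁ = √(GM/r₁) = 14.172 m/s
Transfer speed at r₁ (periapsis): v₁ₜ = √(GM(2/r₁ − 1/a_t)) = 18.8068 m/s
(a) ΔV₁ = v₁ₜ − v₁ = 4.6348 m/s ≈ 4.635 m/s
Circular speed at r₂: v₂ = √(GM/r₂) = 5.22052 m/s
Transfer speed at r₂ (apoapsis): v₂ₜ = √(GM(2/r₂ − 1/a_t)) = 2.552 m/s
(b) ΔV₂ = v₂ − v₂ₜ = 2.66852 m/s ≈ 2.669 m/s
(c) ΔV_total = ΔV₁ + ΔV₂ = 7.30331 m/s ≈ 7.303 m/s

Final answer:
(a) ΔV₁ = 4.635 m/s
(b) ΔV₂ = 2.669 m/s
(c) ΔV_total = 7.303 m/s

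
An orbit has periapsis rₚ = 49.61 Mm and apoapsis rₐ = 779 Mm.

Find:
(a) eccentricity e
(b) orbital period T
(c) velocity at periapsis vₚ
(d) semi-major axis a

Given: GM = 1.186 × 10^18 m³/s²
rₚ = 49.61 Mm = 4.961 × 10^7 m
rₐ = 779 Mm = 7.79 × 10^8 m
GM = 1.186 × 10^18 m³/s²
a = (rₚ + rₐ)/2 = 4.14305 × 10^8 m
e = (rₐ − rₚ)/(rₐ + rₚ) = (7.2939 × 10^8) / (8.2861 × 10^8) = 0.880257
(a) e = 0.880257 ≈ 0.8803
(b) a³ = 7.11149 × 10^25 m³;  T = 2π √(a³/GM) = 2π × 7743.51 s = 48653.9 s ≈ 13.51 hours
(c) vₚ² = GM (2/rₚ − 1/a) = 1.186 × 10^18 × (4.03145 × 10^-8 − 2.41368 × 10^-9) = 4.49503 × 10^10 m²/s²;  vₚ = 212015 m/s ≈ 212 km/s
(d) a = 4.14305 × 10^8 m ≈ 414.3 Mm

Final answer:
(a) eccentricity e = 0.8803
(b) orbital period T = 13.51 hours
(c) velocity at periapsis vₚ = 212 km/s
(d) semi-major axis a = 414.3 Mm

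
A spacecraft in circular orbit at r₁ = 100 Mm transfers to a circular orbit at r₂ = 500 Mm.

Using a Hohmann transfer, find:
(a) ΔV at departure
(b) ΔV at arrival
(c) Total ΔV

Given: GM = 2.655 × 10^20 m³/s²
r₁ = 100 Mm = 1 × 10^8 m
r₂ = 500 Mm = 5 × 10^8 m
GM = 2.655 × 10^20 m³/s²
Transfer ellipse: a_t = (r₁ + r₂)/2 = 3 × 10^8 m
Circular speed at r₁: v₁ = √(GM/r₁) = 1.62942 × 10^6 m/s
Transfer speed at r₁ (periapsis): v₁ₜ = √(GM(2/r₁ − 1/a_t)) = 2.10357 × 10^6 m/s
(a) ΔV₁ = v₁ₜ − v₁ = 474151 m/s ≈ 474.2 km/s
Circular speed at r₂: v₂ = √(GM/r₂) = 728697 m/s
Transfer speed at r₂ (apoapsis): v₂ₜ = √(GM(2/r₂ − 1/a_t)) = 420714 m/s
(b) ΔV₂ = v₂ − v₂ₜ = 307984 m/s ≈ 308 km/s
(c) ΔV_total = ΔV₁ + ΔV₂ = 782135 m/s ≈ 782.1 km/s

Final answer:
(a) ΔV₁ = 474.2 km/s
(b) ΔV₂ = 308 km/s
(c) ΔV_total = 782.1 km/s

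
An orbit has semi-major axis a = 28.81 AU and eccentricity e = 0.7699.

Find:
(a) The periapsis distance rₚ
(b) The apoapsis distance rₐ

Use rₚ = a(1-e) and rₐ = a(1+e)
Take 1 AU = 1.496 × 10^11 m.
a = 28.81 AU = 4.30998 × 10^12 m
e = 0.7699:  1 − e = 0.2301,  1 + e = 1.7699
(a) rₚ = a(1 − e) = 4.30998 × 10^12 m × 0.2301 = 9.91725 × 10^11 m ≈ 6.629 AU
(b) rₐ = a(1 + e) = 4.30998 × 10^12 m × 1.7699 = 7.62823 × 10^12 m ≈ 50.99 AU

Final answer:
(a) rₚ = 6.629 AU
(b) rₐ = 50.99 AU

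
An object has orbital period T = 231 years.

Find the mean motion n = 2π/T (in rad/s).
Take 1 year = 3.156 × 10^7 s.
T = 231 years = 7.29036 × 10^9 s
n = 2π / (7.29036 × 10^9 s) = 8.61848 × 10^-10 rad/s ≈ 8.618 × 10^-10 rad/s

Final answer: n = 8.618 × 10^-10 rad/s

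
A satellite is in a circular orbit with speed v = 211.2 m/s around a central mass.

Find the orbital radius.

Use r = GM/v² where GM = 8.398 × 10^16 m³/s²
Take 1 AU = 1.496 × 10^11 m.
v = 211.2 m/s
GM = 8.398 × 10^16 m³/s²
v² = 44605.4 m²/s²
r = GM/v² = (8.398 × 10^16) / 44605.4 = 1.88273 × 10^12 m ≈ 12.59 AU

Final answer: 12.59 AU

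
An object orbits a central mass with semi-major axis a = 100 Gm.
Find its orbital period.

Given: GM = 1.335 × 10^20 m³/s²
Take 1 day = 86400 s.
a = 100 Gm = 1 × 10^11 m
GM = 1.335 × 10^20 m³/s²
a³ = 1 × 10^33 m³
T = 2π √(a³/GM) = 2π √((1 × 10^33) / (1.335 × 10^20)) = 2π × 2.7369 × 10^6 s
T = 1.71965 × 10^7 s ≈ 199 days

Final answer: 199 days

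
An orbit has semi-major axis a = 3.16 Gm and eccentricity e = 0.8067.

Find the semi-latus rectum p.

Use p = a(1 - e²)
a = 3.16 Gm = 3.16 × 10^9 m
e = 0.8067,  e² = 0.650765,  1 − e² = 0.349235
p = a(1 − e²) = 3.16 × 10^9 m × 0.349235 = 1.10358 × 10^9 m ≈ 1.104 Gm

Final answer: p = 1.104 Gm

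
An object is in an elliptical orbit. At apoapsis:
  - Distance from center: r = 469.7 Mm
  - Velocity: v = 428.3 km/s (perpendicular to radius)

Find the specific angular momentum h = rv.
r = 469.7 Mm = 4.697 × 10^8 m
v = 428.3 km/s = 428300 m/s
h = rv = 4.697 × 10^8 × 428300 = 2.01173 × 10^14 m²/s ≈ 2.012 × 10^14 m²/s

Final answer: h = 2.012 × 10^14 m²/s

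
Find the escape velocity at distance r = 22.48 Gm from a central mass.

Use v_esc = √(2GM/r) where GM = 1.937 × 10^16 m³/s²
r = 22.48 Gm = 2.248 × 10^10 m
GM = 1.937 × 10^16 m³/s²
2GM/r = 2 × (1.937 × 10^16) / (2.248 × 10^10) = 1.72331 × 10^6 m²/s²
v_esc = √(2GM/r) = 1312.75 m/s ≈ 1.313 km/s

Final answer: 1.313 km/s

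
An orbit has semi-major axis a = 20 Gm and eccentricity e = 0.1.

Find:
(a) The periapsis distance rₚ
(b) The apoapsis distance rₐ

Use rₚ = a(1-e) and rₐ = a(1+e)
a = 20 Gm = 2 × 10^10 m
e = 0.1:  1 − e = 0.9,  1 + e = 1.1
(a) rₚ = a(1 − e) = 2 × 10^10 m × 0.9 = 1.8 × 10^10 m ≈ 18 Gm
(b) rₐ = a(1 + e) = 2 × 10^10 m × 1.1 = 2.2 × 10^10 m ≈ 22 Gm

Final answer:
(a) rₚ = 18 Gm
(b) rₐ = 22 Gm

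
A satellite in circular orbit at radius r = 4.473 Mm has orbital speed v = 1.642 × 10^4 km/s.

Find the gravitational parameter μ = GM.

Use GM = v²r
r = 4.473 Mm = 4.473 × 10^6 m
v = 1.642 × 10^4 km/s = 1.642 × 10^7 m/s
v² = 2.69616 × 10^14 m²/s²
GM = v²r = 2.69616 × 10^14 × 4.473 × 10^6 = 1.20599 × 10^21 m³/s²
GM ≈ 1.206 × 10^21 m³/s²

Final answer: GM = 1.206 × 10^21 m³/s²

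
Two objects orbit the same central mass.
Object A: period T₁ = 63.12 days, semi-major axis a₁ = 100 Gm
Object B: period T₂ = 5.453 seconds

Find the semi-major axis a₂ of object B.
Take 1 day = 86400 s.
T₁ = 63.12 days = 5.45357 × 10^6 s
T₂ = 5.453 seconds
a₁ = 100 Gm = 1 × 10^11 m
Kepler's third law: (T₂/T₁)² = (a₂/a₁)³  ⇒  a₂ = a₁ (T₂/T₁)^(2/3)
T₂/T₁ = 9.99896 × 10^-7
(T₂/T₁)^(2/3) = 9.99931 × 10^-5
a₂ = 1 × 10^11 m × 9.99931 × 10^-5 = 9.99931 × 10^6 m ≈ 9.999 Mm

Final answer: a₂ = 9.999 Mm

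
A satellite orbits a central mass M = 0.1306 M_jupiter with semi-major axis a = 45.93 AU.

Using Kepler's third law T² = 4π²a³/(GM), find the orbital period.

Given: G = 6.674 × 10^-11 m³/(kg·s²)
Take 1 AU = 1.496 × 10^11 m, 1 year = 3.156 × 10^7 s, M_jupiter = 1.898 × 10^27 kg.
M = 0.1306 M_jupiter = 2.47879 × 10^26 kg
GM = G × M = 6.674 × 10^-11 × 2.47879 × 10^26 = 1.65434 × 10^16 m³/s²
a = 45.93 AU = 6.87113 × 10^12 m
a³ = 3.24402 × 10^38 m³
T = 2π √(a³/GM) = 2π √((3.24402 × 10^38) / (1.65434 × 10^16)) = 2π × 1.40033 × 10^11 s
T = 8.79851 × 10^11 s ≈ 2.788 × 10^4 years

Final answer: 2.788 × 10^4 years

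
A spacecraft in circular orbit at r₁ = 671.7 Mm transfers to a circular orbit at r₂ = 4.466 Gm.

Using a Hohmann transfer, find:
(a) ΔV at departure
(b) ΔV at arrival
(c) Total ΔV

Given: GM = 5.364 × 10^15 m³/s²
r₁ = 671.7 Mm = 6.717 × 10^8 m
r₂ = 4.466 Gm = 4.466 × 10^9 m
GM = 5.364 × 10^15 m³/s²
Transfer ellipse: a_t = (r₁ + r₂)/2 = 2.56885 × 10^9 m
Circular speed at r₁: v₁ = √(GM/r₁) = 2825.9 m/s
Transfer speed at r₁ (periapsis): v₁ₜ = √(GM(2/r₁ − 1/a_t)) = 3726.03 m/s
(a) ΔV₁ = v₁ₜ − v₁ = 900.134 m/s ≈ 900.1 m/s
Circular speed at r₂: v₂ = √(GM/r₂) = 1095.94 m/s
Transfer speed at r₂ (apoapsis): v₂ₜ = √(GM(2/r₂ − 1/a_t)) = 560.407 m/s
(b) ΔV₂ = v₂ − v₂ₜ = 535.529 m/s ≈ 535.5 m/s
(c) ΔV_total = ΔV₁ + ΔV₂ = 1435.66 m/s ≈ 1.436 km/s

Final answer:
(a) ΔV₁ = 900.1 m/s
(b) ΔV₂ = 535.5 m/s
(c) ΔV_total = 1.436 km/s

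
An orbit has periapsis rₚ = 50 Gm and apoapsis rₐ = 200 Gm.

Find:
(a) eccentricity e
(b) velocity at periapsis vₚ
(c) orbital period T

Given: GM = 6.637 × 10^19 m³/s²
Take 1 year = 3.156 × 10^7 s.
rₚ = 50 Gm = 5 × 10^10 m
rₐ = 200 Gm = 2 × 10^11 m
GM = 6.637 × 10^19 m³/s²
a = (rₚ + rₐ)/2 = 1.25 × 10^11 m
e = (rₐ − rₚ)/(rₐ + rₚ) = (1.5 × 10^11) / (2.5 × 10^11) = 0.6
(a) e = 0.6 ≈ 0.6
(b) vₚ² = GM (2/rₚ − 1/a) = 6.637 × 10^19 × (4 × 10^-11 − 8 × 10^-12) = 2.12384 × 10^9 m²/s²;  vₚ = 46085.1 m/s ≈ 46.09 km/s
(c) a³ = 1.95313 × 10^33 m³;  T = 2π √(a³/GM) = 2π × 5.42474 × 10^6 s = 3.40847 × 10^7 s ≈ 1.08 years

Final answer:
(a) eccentricity e = 0.6
(b) velocity at periapsis vₚ = 46.09 km/s
(c) orbital period T = 1.08 years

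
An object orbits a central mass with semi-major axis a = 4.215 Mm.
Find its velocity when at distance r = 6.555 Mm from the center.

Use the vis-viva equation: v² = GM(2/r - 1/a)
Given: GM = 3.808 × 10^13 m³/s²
a = 4.215 Mm = 4.215 × 10^6 m
r = 6.555 Mm = 6.555 × 10^6 m
GM = 3.808 × 10^13 m³/s²
2/r − 1/a = 3.05111 × 10^-7 − 2.37248 × 10^-7 = 6.78627 × 10^-8 m⁻¹
v² = GM (2/r − 1/a) = 2.58421 × 10^6 m²/s²
v = 1607.55 m/s ≈ 1.608 km/s

Final answer: 1.608 km/s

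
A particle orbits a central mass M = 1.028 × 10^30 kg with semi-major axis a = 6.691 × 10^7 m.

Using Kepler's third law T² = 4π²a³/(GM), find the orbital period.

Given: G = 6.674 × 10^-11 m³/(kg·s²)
M = 1.028 × 10^30 kg
GM = G × M = 6.674 × 10^-11 × 1.028 × 10^30 = 6.86087 × 10^19 m³/s²
a = 6.691 × 10^7 m
a³ = 2.99553 × 10^23 m³
T = 2π √(a³/GM) = 2π √((2.99553 × 10^23) / (6.86087 × 10^19)) = 2π × 66.0765 s
T = 415.171 s ≈ 6.92 minutes

Final answer: 6.92 minutes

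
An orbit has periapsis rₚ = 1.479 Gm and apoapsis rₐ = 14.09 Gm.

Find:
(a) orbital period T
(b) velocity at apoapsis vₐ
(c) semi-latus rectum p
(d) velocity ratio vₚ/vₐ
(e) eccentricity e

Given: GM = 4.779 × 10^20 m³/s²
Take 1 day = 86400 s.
rₚ = 1.479 Gm = 1.479 × 10^9 m
rₐ = 14.09 Gm = 1.409 × 10^10 m
GM = 4.779 × 10^20 m³/s²
a = (rₚ + rₐ)/2 = 7.7845 × 10^9 m
e = (rₐ − rₚ)/(rₐ + rₚ) = (1.2611 × 10^10) / (1.5569 × 10^10) = 0.810007
(a) a³ = 4.71729 × 10^29 m³;  T = 2π √(a³/GM) = 2π × 31417.9 s = 197405 s ≈ 2.285 days
(b) vₐ² = GM (2/rₐ − 1/a) = 4.779 × 10^20 × (1.41945 × 10^-10 − 1.2846 × 10^-10) = 6.44412 × 10^9 m²/s²;  vₐ = 80275.3 m/s ≈ 80.28 km/s
(c) 1 − e² = 0.343889;  p = a(1 − e²) = 7.7845 × 10^9 × 0.343889 = 2.677 × 10^9 m ≈ 2.677 Gm
(d) vₚ/vₐ = rₐ/rₚ (angular momentum) = (1.409 × 10^10) / (1.479 × 10^9) = 9.52671 ≈ 9.527
(e) e = 0.810007 ≈ 0.81

Final answer:
(a) orbital period T = 2.285 days
(b) velocity at apoapsis vₐ = 80.28 km/s
(c) semi-latus rectum p = 2.677 Gm
(d) velocity ratio vₚ/vₐ = 9.527
(e) eccentricity e = 0.81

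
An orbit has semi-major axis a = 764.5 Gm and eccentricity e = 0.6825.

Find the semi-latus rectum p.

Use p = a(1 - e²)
a = 764.5 Gm = 7.645 × 10^11 m
e = 0.6825,  e² = 0.465806,  1 − e² = 0.534194
p = a(1 − e²) = 7.645 × 10^11 m × 0.534194 = 4.08391 × 10^11 m ≈ 408.4 Gm

Final answer: p = 408.4 Gm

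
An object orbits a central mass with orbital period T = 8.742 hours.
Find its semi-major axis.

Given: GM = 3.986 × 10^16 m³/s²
T = 8.742 hours = 31471.2 s
GM = 3.986 × 10^16 m³/s²
Kepler's third law: a³ = GM T² / (4π²)
T² = 9.90436 × 10^8 s²
a³ = (3.986 × 10^16) × (9.90436 × 10^8) / (4π²) = 1.00001 × 10^24 m³
a = (a³)^(1/3) = 1 × 10^8 m ≈ 100 Mm

Final answer: 100 Mm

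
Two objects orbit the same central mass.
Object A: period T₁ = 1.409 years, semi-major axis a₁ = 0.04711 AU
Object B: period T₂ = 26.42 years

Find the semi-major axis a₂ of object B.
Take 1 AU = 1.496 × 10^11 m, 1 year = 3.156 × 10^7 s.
T₁ = 1.409 years = 4.4468 × 10^7 s
T₂ = 26.42 years = 8.33815 × 10^8 s
a₁ = 0.04711 AU = 7.04766 × 10^9 m
Kepler's third law: (T₂/T₁)² = (a₂/a₁)³  ⇒  a₂ = a₁ (T₂/T₁)^(2/3)
T₂/T₁ = 18.7509
(T₂/T₁)^(2/3) = 7.05799
a₂ = 7.04766 × 10^9 m × 7.05799 = 4.97423 × 10^10 m ≈ 0.3325 AU

Final answer: a₂ = 0.3325 AU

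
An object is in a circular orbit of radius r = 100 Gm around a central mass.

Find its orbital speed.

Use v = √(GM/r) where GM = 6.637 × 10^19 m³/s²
r = 100 Gm = 1 × 10^11 m
GM = 6.637 × 10^19 m³/s²
GM/r = (6.637 × 10^19) / (1 × 10^11) = 6.637 × 10^8 m²/s²
v = √(GM/r) = 25762.4 m/s ≈ 25.76 km/s

Final answer: 25.76 km/s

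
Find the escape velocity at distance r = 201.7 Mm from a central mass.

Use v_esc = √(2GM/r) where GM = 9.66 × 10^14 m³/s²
r = 201.7 Mm = 2.017 × 10^8 m
GM = 9.66 × 10^14 m³/s²
2GM/r = 2 × (9.66 × 10^14) / (2.017 × 10^8) = 9.57858 × 10^6 m²/s²
v_esc = √(2GM/r) = 3094.93 m/s ≈ 3.095 km/s

Final answer: 3.095 km/s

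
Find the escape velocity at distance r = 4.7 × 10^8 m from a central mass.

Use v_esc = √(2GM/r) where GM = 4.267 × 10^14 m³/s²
r = 4.7 × 10^8 m
GM = 4.267 × 10^14 m³/s²
2GM/r = 2 × (4.267 × 10^14) / (4.7 × 10^8) = 1.81574 × 10^6 m²/s²
v_esc = √(2GM/r) = 1347.5 m/s ≈ 1.347 km/s

Final answer: 1.347 km/s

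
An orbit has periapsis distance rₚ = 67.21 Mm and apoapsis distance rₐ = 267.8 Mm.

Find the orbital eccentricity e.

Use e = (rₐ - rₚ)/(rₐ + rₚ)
rₚ = 67.21 Mm = 6.721 × 10^7 m
rₐ = 267.8 Mm = 2.678 × 10^8 m
rₐ − rₚ = 2.0059 × 10^8 m
rₐ + rₚ = 3.3501 × 10^8 m
e = (rₐ − rₚ)/(rₐ + rₚ) = 0.598758

Final answer: e = 0.5988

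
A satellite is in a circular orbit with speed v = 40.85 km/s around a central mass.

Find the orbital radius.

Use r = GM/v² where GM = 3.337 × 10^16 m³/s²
v = 40.85 km/s = 40850 m/s
GM = 3.337 × 10^16 m³/s²
v² = 1.66872 × 10^9 m²/s²
r = GM/v² = (3.337 × 10^16) / (1.66872 × 10^9) = 1.99973 × 10^7 m ≈ 20 Mm

Final answer: 20 Mm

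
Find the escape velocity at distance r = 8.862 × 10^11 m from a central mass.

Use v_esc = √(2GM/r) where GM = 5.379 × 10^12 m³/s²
r = 8.862 × 10^11 m
GM = 5.379 × 10^12 m³/s²
2GM/r = 2 × (5.379 × 10^12) / (8.862 × 10^11) = 12.1395 m²/s²
v_esc = √(2GM/r) = 3.48417 m/s ≈ 3.484 m/s

Final answer: 3.484 m/s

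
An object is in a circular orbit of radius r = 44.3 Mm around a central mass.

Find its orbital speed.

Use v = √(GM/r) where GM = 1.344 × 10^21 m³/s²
r = 44.3 Mm = 4.43 × 10^7 m
GM = 1.344 × 10^21 m³/s²
GM/r = (1.344 × 10^21) / (4.43 × 10^7) = 3.03386 × 10^13 m²/s²
v = √(GM/r) = 5.50805 × 10^6 m/s ≈ 5508 km/s

Final answer: 5508 km/s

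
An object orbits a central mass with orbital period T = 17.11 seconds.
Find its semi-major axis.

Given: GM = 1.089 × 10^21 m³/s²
T = 17.11 seconds
GM = 1.089 × 10^21 m³/s²
Kepler's third law: a³ = GM T² / (4π²)
T² = 292.752 s²
a³ = (1.089 × 10^21) × 292.752 / (4π²) = 8.07548 × 10^21 m³
a = (a³)^(1/3) = 2.00627 × 10^7 m ≈ 2.006 × 10^7 m

Final answer: 2.006 × 10^7 m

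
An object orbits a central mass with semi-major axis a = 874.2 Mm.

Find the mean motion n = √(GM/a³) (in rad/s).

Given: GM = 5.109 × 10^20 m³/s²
a = 874.2 Mm = 8.742 × 10^8 m
GM = 5.109 × 10^20 m³/s²
a³ = 6.68086 × 10^26 m³
GM/a³ = (5.109 × 10^20) / (6.68086 × 10^26) = 7.64722 × 10^-7 s⁻²
n = √(GM/a³) = 0.000874484 rad/s ≈ 0.0008745 rad/s

Final answer: n = 0.0008745 rad/s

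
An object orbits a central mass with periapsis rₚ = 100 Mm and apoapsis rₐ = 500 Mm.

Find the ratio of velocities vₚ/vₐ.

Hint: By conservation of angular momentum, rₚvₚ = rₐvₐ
rₚ = 100 Mm = 1 × 10^8 m
rₐ = 500 Mm = 5 × 10^8 m
rₚvₚ = rₐvₐ  ⇒  vₚ/vₐ = rₐ/rₚ
vₚ/vₐ = (5 × 10^8) / (1 × 10^8) = 5

Final answer: vₚ/vₐ = 5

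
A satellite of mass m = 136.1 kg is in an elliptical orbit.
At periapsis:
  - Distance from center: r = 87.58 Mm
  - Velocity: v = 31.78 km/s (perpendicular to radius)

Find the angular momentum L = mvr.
r = 87.58 Mm = 8.758 × 10^7 m
v = 31.78 km/s = 31780 m/s
vr = 31780 × 8.758 × 10^7 = 2.78329 × 10^12 m²/s
L = m × vr = 136.1 × 2.78329 × 10^12 = 3.78806 × 10^14 kg·m²/s ≈ 3.788 × 10^14 kg·m²/s

Final answer: L = 3.788 × 10^14 kg·m²/s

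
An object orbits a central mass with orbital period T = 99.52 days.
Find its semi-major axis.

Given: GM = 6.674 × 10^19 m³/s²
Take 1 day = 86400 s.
T = 99.52 days = 8.59853 × 10^6 s
GM = 6.674 × 10^19 m³/s²
Kepler's third law: a³ = GM T² / (4π²)
T² = 7.39347 × 10^13 s²
a³ = (6.674 × 10^19) × (7.39347 × 10^13) / (4π²) = 1.2499 × 10^32 m³
a = (a³)^(1/3) = 4.99986 × 10^10 m ≈ 50 Gm

Final answer: 50 Gm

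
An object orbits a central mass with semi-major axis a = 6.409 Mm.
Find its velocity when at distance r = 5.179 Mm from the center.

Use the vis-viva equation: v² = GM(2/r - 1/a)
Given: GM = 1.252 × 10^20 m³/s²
a = 6.409 Mm = 6.409 × 10^6 m
r = 5.179 Mm = 5.179 × 10^6 m
GM = 1.252 × 10^20 m³/s²
2/r − 1/a = 3.86175 × 10^-7 − 1.56031 × 10^-7 = 2.30144 × 10^-7 m⁻¹
v² = GM (2/r − 1/a) = 2.88141 × 10^13 m²/s²
v = 5.36787 × 10^6 m/s ≈ 5368 km/s

Final answer: 5368 km/s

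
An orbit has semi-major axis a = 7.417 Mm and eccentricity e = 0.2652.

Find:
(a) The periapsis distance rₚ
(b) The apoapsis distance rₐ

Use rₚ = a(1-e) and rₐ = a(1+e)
a = 7.417 Mm = 7.417 × 10^6 m
e = 0.2652:  1 − e = 0.7348,  1 + e = 1.2652
(a) rₚ = a(1 − e) = 7.417 × 10^6 m × 0.7348 = 5.45001 × 10^6 m ≈ 5.45 Mm
(b) rₐ = a(1 + e) = 7.417 × 10^6 m × 1.2652 = 9.38399 × 10^6 m ≈ 9.384 Mm

Final answer:
(a) rₚ = 5.45 Mm
(b) rₐ = 9.384 Mm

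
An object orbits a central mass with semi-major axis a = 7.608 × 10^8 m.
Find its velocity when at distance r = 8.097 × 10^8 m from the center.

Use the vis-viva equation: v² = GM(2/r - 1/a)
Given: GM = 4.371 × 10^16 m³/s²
a = 7.608 × 10^8 m
r = 8.097 × 10^8 m
GM = 4.371 × 10^16 m³/s²
2/r − 1/a = 2.47005 × 10^-9 − 1.31441 × 10^-9 = 1.15564 × 10^-9 m⁻¹
v² = GM (2/r − 1/a) = 5.05132 × 10^7 m²/s²
v = 7107.27 m/s ≈ 7.107 km/s

Final answer: 7.107 km/s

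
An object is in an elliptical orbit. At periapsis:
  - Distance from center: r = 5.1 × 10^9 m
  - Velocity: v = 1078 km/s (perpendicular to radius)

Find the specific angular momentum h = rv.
r = 5.1 × 10^9 m
v = 1078 km/s = 1.078 × 10^6 m/s
h = rv = 5.1 × 10^9 × 1.078 × 10^6 = 5.4978 × 10^15 m²/s ≈ 5.498 × 10^15 m²/s

Final answer: h = 5.498 × 10^15 m²/s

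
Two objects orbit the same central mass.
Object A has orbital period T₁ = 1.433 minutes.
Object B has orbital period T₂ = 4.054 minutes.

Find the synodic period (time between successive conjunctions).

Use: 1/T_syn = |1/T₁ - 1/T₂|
T₁ = 1.433 minutes = 85.98 s
T₂ = 4.054 minutes = 243.24 s
1/T₁ = 0.0116306 s⁻¹
1/T₂ = 0.00411117 s⁻¹
|1/T₁ − 1/T₂| = 0.00751945 s⁻¹
T_syn = 1 / |1/T₁ − 1/T₂| = 132.989 s ≈ 2.216 minutes

Final answer: T_syn = 2.216 minutes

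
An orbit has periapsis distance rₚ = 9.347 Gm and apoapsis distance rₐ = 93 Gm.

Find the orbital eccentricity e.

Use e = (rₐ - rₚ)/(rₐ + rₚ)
rₚ = 9.347 Gm = 9.347 × 10^9 m
rₐ = 93 Gm = 9.3 × 10^10 m
rₐ − rₚ = 8.3653 × 10^10 m
rₐ + rₚ = 1.02347 × 10^11 m
e = (rₐ − rₚ)/(rₐ + rₚ) = 0.817347

Final answer: e = 0.8173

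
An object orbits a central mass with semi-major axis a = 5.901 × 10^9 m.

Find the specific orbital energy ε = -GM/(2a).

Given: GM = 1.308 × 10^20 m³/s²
a = 5.901 × 10^9 m
GM = 1.308 × 10^20 m³/s²
2a = 1.1802 × 10^10 m
ε = −GM/(2a) = -1.10829 × 10^10 J/kg ≈ -11.08 GJ/kg

Final answer: -11.08 GJ/kg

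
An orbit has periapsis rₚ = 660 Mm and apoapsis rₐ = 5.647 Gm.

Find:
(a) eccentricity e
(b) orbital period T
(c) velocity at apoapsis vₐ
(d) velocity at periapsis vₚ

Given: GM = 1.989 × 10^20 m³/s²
rₚ = 660 Mm = 6.6 × 10^8 m
rₐ = 5.647 Gm = 5.647 × 10^9 m
GM = 1.989 × 10^20 m³/s²
a = (rₚ + rₐ)/2 = 3.1535 × 10^9 m
e = (rₐ − rₚ)/(rₐ + rₚ) = (4.987 × 10^9) / (6.307 × 10^9) = 0.790709
(a) e = 0.790709 ≈ 0.7907
(b) a³ = 3.13602 × 10^28 m³;  T = 2π √(a³/GM) = 2π × 12556.6 s = 78895.4 s ≈ 21.92 hours
(c) vₐ² = GM (2/rₐ − 1/a) = 1.989 × 10^20 × (3.5417 × 10^-10 − 3.17108 × 10^-10) = 7.37171 × 10^9 m²/s²;  vₐ = 85858.6 m/s ≈ 85.86 km/s
(d) vₚ² = GM (2/rₚ − 1/a) = 1.989 × 10^20 × (3.0303 × 10^-9 − 3.17108 × 10^-10) = 5.39654 × 10^11 m²/s²;  vₚ = 734612 m/s ≈ 734.6 km/s

Final answer:
(a) eccentricity e = 0.7907
(b) orbital period T = 21.92 hours
(c) velocity at apoapsis vₐ = 85.86 km/s
(d) velocity at periapsis vₚ = 734.6 km/s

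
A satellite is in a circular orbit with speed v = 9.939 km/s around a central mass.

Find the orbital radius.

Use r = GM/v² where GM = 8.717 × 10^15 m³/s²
v = 9.939 km/s = 9939 m/s
GM = 8.717 × 10^15 m³/s²
v² = 9.87837 × 10^7 m²/s²
r = GM/v² = (8.717 × 10^15) / (9.87837 × 10^7) = 8.82433 × 10^7 m ≈ 88.24 Mm

Final answer: 88.24 Mm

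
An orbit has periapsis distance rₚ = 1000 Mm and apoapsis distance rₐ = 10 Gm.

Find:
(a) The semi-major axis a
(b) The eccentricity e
rₚ = 1000 Mm = 1 × 10^9 m
rₐ = 10 Gm = 1 × 10^10 m
(a) a = (rₚ + rₐ)/2 = 5.5 × 10^9 m ≈ 5.5 Gm
(b) e = (rₐ − rₚ)/(rₐ + rₚ) = (9 × 10^9) / (1.1 × 10^10) = 0.818182

Final answer:
(a) a = 5.5 Gm
(b) e = 0.8182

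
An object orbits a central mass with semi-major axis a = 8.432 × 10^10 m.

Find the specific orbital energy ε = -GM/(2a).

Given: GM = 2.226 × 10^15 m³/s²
a = 8.432 × 10^10 m
GM = 2.226 × 10^15 m³/s²
2a = 1.6864 × 10^11 m
ε = −GM/(2a) = -13199.7 J/kg ≈ -13.2 kJ/kg

Final answer: -13.2 kJ/kg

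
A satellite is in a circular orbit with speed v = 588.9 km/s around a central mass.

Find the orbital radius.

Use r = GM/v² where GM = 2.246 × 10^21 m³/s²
v = 588.9 km/s = 588900 m/s
GM = 2.246 × 10^21 m³/s²
v² = 3.46803 × 10^11 m²/s²
r = GM/v² = (2.246 × 10^21) / (3.46803 × 10^11) = 6.4763 × 10^9 m ≈ 6.476 × 10^9 m

Final answer: 6.476 × 10^9 m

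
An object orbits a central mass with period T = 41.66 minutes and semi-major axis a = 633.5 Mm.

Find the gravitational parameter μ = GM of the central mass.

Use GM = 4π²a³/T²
T = 41.66 minutes = 2499.6 s
a = 633.5 Mm = 6.335 × 10^8 m
a³ = 2.54238 × 10^26 m³
T² = 6.248 × 10^6 s²
GM = 4π² × (2.54238 × 10^26) / (6.248 × 10^6) = 1.60642 × 10^21 m³/s²
GM ≈ 1.606 × 10^21 m³/s²

Final answer: GM = 1.606 × 10^21 m³/s²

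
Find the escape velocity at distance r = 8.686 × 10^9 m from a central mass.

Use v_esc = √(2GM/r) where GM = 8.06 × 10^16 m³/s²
r = 8.686 × 10^9 m
GM = 8.06 × 10^16 m³/s²
2GM/r = 2 × (8.06 × 10^16) / (8.686 × 10^9) = 1.85586 × 10^7 m²/s²
v_esc = √(2GM/r) = 4307.97 m/s ≈ 4.308 km/s

Final answer: 4.308 km/s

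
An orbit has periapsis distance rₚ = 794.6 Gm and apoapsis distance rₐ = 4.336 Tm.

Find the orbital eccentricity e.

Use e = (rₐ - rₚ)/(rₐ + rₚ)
rₚ = 794.6 Gm = 7.946 × 10^11 m
rₐ = 4.336 Tm = 4.336 × 10^12 m
rₐ − rₚ = 3.5414 × 10^12 m
rₐ + rₚ = 5.1306 × 10^12 m
e = (rₐ − rₚ)/(rₐ + rₚ) = 0.690251

Final answer: e = 0.6903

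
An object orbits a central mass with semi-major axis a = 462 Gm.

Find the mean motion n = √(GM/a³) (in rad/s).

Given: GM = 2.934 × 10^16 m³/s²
a = 462 Gm = 4.62 × 10^11 m
GM = 2.934 × 10^16 m³/s²
a³ = 9.86111 × 10^34 m³
GM/a³ = (2.934 × 10^16) / (9.86111 × 10^34) = 2.97532 × 10^-19 s⁻²
n = √(GM/a³) = 5.45465 × 10^-10 rad/s ≈ 5.455 × 10^-10 rad/s

Final answer: n = 5.455 × 10^-10 rad/s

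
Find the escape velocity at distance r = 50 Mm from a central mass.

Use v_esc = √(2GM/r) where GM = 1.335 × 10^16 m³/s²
r = 50 Mm = 5 × 10^7 m
GM = 1.335 × 10^16 m³/s²
2GM/r = 2 × (1.335 × 10^16) / (5 × 10^7) = 5.34 × 10^8 m²/s²
v_esc = √(2GM/r) = 23108.4 m/s ≈ 23.11 km/s

Final answer: 23.11 km/s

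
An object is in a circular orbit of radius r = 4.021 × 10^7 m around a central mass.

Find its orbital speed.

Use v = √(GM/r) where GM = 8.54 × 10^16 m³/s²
r = 4.021 × 10^7 m
GM = 8.54 × 10^16 m³/s²
GM/r = (8.54 × 10^16) / (4.021 × 10^7) = 2.12385 × 10^9 m²/s²
v = √(GM/r) = 46085.2 m/s ≈ 46.09 km/s

Final answer: 46.09 km/s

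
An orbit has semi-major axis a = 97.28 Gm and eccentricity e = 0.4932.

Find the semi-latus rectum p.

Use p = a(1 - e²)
a = 97.28 Gm = 9.728 × 10^10 m
e = 0.4932,  e² = 0.243246,  1 − e² = 0.756754
p = a(1 − e²) = 9.728 × 10^10 m × 0.756754 = 7.3617 × 10^10 m ≈ 73.62 Gm

Final answer: p = 73.62 Gm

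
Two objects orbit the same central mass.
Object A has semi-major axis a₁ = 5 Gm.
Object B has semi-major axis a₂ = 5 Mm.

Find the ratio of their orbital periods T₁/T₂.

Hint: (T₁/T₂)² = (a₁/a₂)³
a₁ = 5 Gm = 5 × 10^9 m
a₂ = 5 Mm = 5 × 10^6 m
a₁/a₂ = 1000
T₁/T₂ = (a₁/a₂)^(3/2) = (1000)^1.5 = 31622.8

Final answer: T₁/T₂ = 3.162 × 10^4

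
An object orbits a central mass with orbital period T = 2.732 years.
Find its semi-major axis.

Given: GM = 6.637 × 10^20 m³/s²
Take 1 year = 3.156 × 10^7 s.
T = 2.732 years = 8.62219 × 10^7 s
GM = 6.637 × 10^20 m³/s²
Kepler's third law: a³ = GM T² / (4π²)
T² = 7.43422 × 10^15 s²
a³ = (6.637 × 10^20) × (7.43422 × 10^15) / (4π²) = 1.24982 × 10^35 m³
a = (a³)^(1/3) = 4.99976 × 10^11 m ≈ 500 Gm

Final answer: 500 Gm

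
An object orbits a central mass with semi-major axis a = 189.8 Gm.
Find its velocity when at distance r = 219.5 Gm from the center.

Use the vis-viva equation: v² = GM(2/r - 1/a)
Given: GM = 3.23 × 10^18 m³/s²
a = 189.8 Gm = 1.898 × 10^11 m
r = 219.5 Gm = 2.195 × 10^11 m
GM = 3.23 × 10^18 m³/s²
2/r − 1/a = 9.11162 × 10^-12 − 5.2687 × 10^-12 = 3.84291 × 10^-12 m⁻¹
v² = GM (2/r − 1/a) = 1.24126 × 10^7 m²/s²
v = 3523.15 m/s ≈ 3.523 km/s

Final answer: 3.523 km/s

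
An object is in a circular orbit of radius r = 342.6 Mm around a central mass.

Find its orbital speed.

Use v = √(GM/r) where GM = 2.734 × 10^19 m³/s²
r = 342.6 Mm = 3.426 × 10^8 m
GM = 2.734 × 10^19 m³/s²
GM/r = (2.734 × 10^19) / (3.426 × 10^8) = 7.98015 × 10^10 m²/s²
v = √(GM/r) = 282492 m/s ≈ 282.5 km/s

Final answer: 282.5 km/s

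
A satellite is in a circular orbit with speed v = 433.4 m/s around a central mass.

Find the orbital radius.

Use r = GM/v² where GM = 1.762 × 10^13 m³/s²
v = 433.4 m/s
GM = 1.762 × 10^13 m³/s²
v² = 187836 m²/s²
r = GM/v² = (1.762 × 10^13) / 187836 = 9.38055 × 10^7 m ≈ 93.81 Mm

Final answer: 93.81 Mm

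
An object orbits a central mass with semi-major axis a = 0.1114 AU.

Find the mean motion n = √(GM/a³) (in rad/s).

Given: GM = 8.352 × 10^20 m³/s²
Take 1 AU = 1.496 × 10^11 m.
a = 0.1114 AU = 1.66654 × 10^10 m
GM = 8.352 × 10^20 m³/s²
a³ = 4.62861 × 10^30 m³
GM/a³ = (8.352 × 10^20) / (4.62861 × 10^30) = 1.80443 × 10^-10 s⁻²
n = √(GM/a³) = 1.34329 × 10^-5 rad/s ≈ 1.343 × 10^-5 rad/s

Final answer: n = 1.343 × 10^-5 rad/s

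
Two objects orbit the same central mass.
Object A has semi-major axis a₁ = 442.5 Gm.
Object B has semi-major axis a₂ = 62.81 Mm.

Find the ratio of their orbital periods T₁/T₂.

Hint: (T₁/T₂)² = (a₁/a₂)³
a₁ = 442.5 Gm = 4.425 × 10^11 m
a₂ = 62.81 Mm = 6.281 × 10^7 m
a₁/a₂ = 7045.06
T₁/T₂ = (a₁/a₂)^(3/2) = (7045.06)^1.5 = 591326

Final answer: T₁/T₂ = 5.913 × 10^5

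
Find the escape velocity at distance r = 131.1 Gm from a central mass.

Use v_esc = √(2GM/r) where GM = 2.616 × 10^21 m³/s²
r = 131.1 Gm = 1.311 × 10^11 m
GM = 2.616 × 10^21 m³/s²
2GM/r = 2 × (2.616 × 10^21) / (1.311 × 10^11) = 3.99085 × 10^10 m²/s²
v_esc = √(2GM/r) = 199771 m/s ≈ 199.8 km/s

Final answer: 199.8 km/s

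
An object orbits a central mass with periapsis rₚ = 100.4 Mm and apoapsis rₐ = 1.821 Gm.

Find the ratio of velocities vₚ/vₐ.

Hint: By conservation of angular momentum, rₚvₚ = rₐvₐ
rₚ = 100.4 Mm = 1.004 × 10^8 m
rₐ = 1.821 Gm = 1.821 × 10^9 m
rₚvₚ = rₐvₐ  ⇒  vₚ/vₐ = rₐ/rₚ
vₚ/vₐ = (1.821 × 10^9) / (1.004 × 10^8) = 18.1375

Final answer: vₚ/vₐ = 18.14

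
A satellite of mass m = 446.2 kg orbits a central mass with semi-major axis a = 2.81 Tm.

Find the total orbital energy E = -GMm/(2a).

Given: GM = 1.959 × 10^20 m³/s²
a = 2.81 Tm = 2.81 × 10^12 m
GM = 1.959 × 10^20 m³/s²
2a = 5.62 × 10^12 m
GMm = 1.959 × 10^20 × 446.2 = 8.74106 × 10^22 m³·kg/s²
E = −GMm/(2a) = -1.55535 × 10^10 J ≈ -15.55 GJ

Final answer: -15.55 GJ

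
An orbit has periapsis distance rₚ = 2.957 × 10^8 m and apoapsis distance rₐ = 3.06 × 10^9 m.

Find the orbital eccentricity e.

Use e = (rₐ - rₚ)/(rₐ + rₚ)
rₚ = 2.957 × 10^8 m
rₐ = 3.06 × 10^9 m
rₐ − rₚ = 2.7643 × 10^9 m
rₐ + rₚ = 3.3557 × 10^9 m
e = (rₐ − rₚ)/(rₐ + rₚ) = 0.823763

Final answer: e = 0.8238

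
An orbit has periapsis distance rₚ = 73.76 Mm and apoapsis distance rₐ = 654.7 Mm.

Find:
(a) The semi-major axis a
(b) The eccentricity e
rₚ = 73.76 Mm = 7.376 × 10^7 m
rₐ = 654.7 Mm = 6.547 × 10^8 m
(a) a = (rₚ + rₐ)/2 = 3.6423 × 10^8 m ≈ 364.2 Mm
(b) e = (rₐ − rₚ)/(rₐ + rₚ) = (5.8094 × 10^8) / (7.2846 × 10^8) = 0.797491

Final answer:
(a) a = 364.2 Mm
(b) e = 0.7975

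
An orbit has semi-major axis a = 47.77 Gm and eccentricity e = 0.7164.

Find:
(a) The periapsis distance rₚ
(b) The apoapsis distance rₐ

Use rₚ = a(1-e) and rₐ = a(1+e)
a = 47.77 Gm = 4.777 × 10^10 m
e = 0.7164:  1 − e = 0.2836,  1 + e = 1.7164
(a) rₚ = a(1 − e) = 4.777 × 10^10 m × 0.2836 = 1.35476 × 10^10 m ≈ 13.55 Gm
(b) rₐ = a(1 + e) = 4.777 × 10^10 m × 1.7164 = 8.19924 × 10^10 m ≈ 81.99 Gm

Final answer:
(a) rₚ = 13.55 Gm
(b) rₐ = 81.99 Gm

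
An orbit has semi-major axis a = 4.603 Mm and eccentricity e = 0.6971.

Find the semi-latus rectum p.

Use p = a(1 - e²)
a = 4.603 Mm = 4.603 × 10^6 m
e = 0.6971,  e² = 0.485948,  1 − e² = 0.514052
p = a(1 − e²) = 4.603 × 10^6 m × 0.514052 = 2.36618 × 10^6 m ≈ 2.366 Mm

Final answer: p = 2.366 Mm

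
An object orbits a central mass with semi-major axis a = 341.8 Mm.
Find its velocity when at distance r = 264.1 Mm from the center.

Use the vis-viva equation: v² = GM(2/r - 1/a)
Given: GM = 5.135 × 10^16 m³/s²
a = 341.8 Mm = 3.418 × 10^8 m
r = 264.1 Mm = 2.641 × 10^8 m
GM = 5.135 × 10^16 m³/s²
2/r − 1/a = 7.57289 × 10^-9 − 2.92569 × 10^-9 = 4.6472 × 10^-9 m⁻¹
v² = GM (2/r − 1/a) = 2.38634 × 10^8 m²/s²
v = 15447.8 m/s ≈ 15.45 km/s

Final answer: 15.45 km/s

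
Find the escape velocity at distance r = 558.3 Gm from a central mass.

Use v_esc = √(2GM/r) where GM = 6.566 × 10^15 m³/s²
r = 558.3 Gm = 5.583 × 10^11 m
GM = 6.566 × 10^15 m³/s²
2GM/r = 2 × (6.566 × 10^15) / (5.583 × 10^11) = 23521.4 m²/s²
v_esc = √(2GM/r) = 153.367 m/s ≈ 153.4 m/s

Final answer: 153.4 m/s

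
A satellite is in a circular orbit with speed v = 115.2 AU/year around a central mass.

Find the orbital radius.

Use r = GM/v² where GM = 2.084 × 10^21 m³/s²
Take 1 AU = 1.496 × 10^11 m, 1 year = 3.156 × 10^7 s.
v = 115.2 AU/year = 546068 m/s
GM = 2.084 × 10^21 m³/s²
v² = 2.98191 × 10^11 m²/s²
r = GM/v² = (2.084 × 10^21) / (2.98191 × 10^11) = 6.98882 × 10^9 m ≈ 0.04672 AU

Final answer: 0.04672 AU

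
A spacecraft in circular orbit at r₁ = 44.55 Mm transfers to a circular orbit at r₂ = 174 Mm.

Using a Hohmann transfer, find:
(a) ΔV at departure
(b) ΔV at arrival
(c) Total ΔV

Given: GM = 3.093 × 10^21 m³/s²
r₁ = 44.55 Mm = 4.455 × 10^7 m
r₂ = 174 Mm = 1.74 × 10^8 m
GM = 3.093 × 10^21 m³/s²
Transfer ellipse: a_t = (r₁ + r₂)/2 = 1.09275 × 10^8 m
Circular speed at r₁: v₁ = √(GM/r₁) = 8.33232 × 10^6 m/s
Transfer speed at r₁ (periapsis): v₁ₜ = √(GM(2/r₁ − 1/a_t)) = 1.05143 × 10^7 m/s
(a) ΔV₁ = v₁ₜ − v₁ = 2.18198 × 10^6 m/s ≈ 2182 km/s
Circular speed at r₂: v₂ = √(GM/r₂) = 4.21614 × 10^6 m/s
Transfer speed at r₂ (apoapsis): v₂ₜ = √(GM(2/r₂ − 1/a_t)) = 2.69202 × 10^6 m/s
(b) ΔV₂ = v₂ − v₂ₜ = 1.52412 × 10^6 m/s ≈ 1524 km/s
(c) ΔV_total = ΔV₁ + ΔV₂ = 3.7061 × 10^6 m/s ≈ 3706 km/s

Final answer:
(a) ΔV₁ = 2182 km/s
(b) ΔV₂ = 1524 km/s
(c) ΔV_total = 3706 km/s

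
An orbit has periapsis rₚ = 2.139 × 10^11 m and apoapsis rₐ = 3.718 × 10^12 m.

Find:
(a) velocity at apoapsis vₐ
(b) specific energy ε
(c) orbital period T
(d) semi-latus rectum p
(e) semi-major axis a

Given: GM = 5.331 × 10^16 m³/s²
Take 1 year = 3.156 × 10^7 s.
rₚ = 2.139 × 10^11 m
rₐ = 3.718 × 10^12 m
GM = 5.331 × 10^16 m³/s²
a = (rₚ + rₐ)/2 = 1.96595 × 10^12 m
e = (rₐ − rₚ)/(rₐ + rₚ) = (3.5041 × 10^12) / (3.9319 × 10^12) = 0.891198
(a) vₐ² = GM (2/rₐ − 1/a) = 5.331 × 10^16 × (5.37924 × 10^-13 − 5.0866 × 10^-13) = 1560.05 m²/s²;  vₐ = 39.4974 m/s ≈ 39.5 m/s
(b) 2a = 3.9319 × 10^12 m;  ε = −GM/(2a) = -13558.3 J/kg ≈ -13.56 kJ/kg
(c) a³ = 7.59832 × 10^36 m³;  T = 2π √(a³/GM) = 2π × 1.19386 × 10^10 s = 7.50126 × 10^10 s ≈ 2377 years
(d) 1 − e² = 0.205767;  p = a(1 − e²) = 1.96595 × 10^12 × 0.205767 = 4.04527 × 10^11 m ≈ 4.045 × 10^11 m
(e) a = 1.96595 × 10^12 m ≈ 1.966 × 10^12 m

Final answer:
(a) velocity at apoapsis vₐ = 39.5 m/s
(b) specific energy ε = -13.56 kJ/kg
(c) orbital period T = 2377 years
(d) semi-latus rectum p = 4.045 × 10^11 m
(e) semi-major axis a = 1.966 × 10^12 m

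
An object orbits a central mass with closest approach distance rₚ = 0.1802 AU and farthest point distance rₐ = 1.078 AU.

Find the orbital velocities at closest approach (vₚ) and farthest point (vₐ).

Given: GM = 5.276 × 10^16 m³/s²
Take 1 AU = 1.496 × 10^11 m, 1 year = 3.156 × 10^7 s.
rₚ = 0.1802 AU = 2.69579 × 10^10 m
rₐ = 1.078 AU = 1.61269 × 10^11 m
GM = 5.276 × 10^16 m³/s²
a = (rₚ + rₐ)/2 = 9.41134 × 10^10 m
Vis-viva: v² = GM (2/r − 1/a)
vₚ² = 5.276 × 10^16 × (7.41897 × 10^-11 − 1.06255 × 10^-11) = 3.35365 × 10^6 m²/s²
vₚ = 1831.3 m/s ≈ 0.3863 AU/year
vₐ² = 5.276 × 10^16 × (1.24017 × 10^-11 − 1.06255 × 10^-11) = 93710.8 m²/s²
vₐ = 306.122 m/s ≈ 306.1 m/s

Final answer: vₚ = 0.3863 AU/year, vₐ = 306.1 m/s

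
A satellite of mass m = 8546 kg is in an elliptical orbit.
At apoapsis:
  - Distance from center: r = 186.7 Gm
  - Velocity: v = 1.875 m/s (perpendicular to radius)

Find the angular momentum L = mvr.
r = 186.7 Gm = 1.867 × 10^11 m
v = 1.875 m/s
vr = 1.875 × 1.867 × 10^11 = 3.50062 × 10^11 m²/s
L = m × vr = 8546 × 3.50062 × 10^11 = 2.99163 × 10^15 kg·m²/s ≈ 2.992 × 10^15 kg·m²/s

Final answer: L = 2.992 × 10^15 kg·m²/s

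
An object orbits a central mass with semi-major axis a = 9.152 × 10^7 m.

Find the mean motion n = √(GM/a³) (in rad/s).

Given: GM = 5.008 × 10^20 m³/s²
a = 9.152 × 10^7 m
GM = 5.008 × 10^20 m³/s²
a³ = 7.66563 × 10^23 m³
GM/a³ = (5.008 × 10^20) / (7.66563 × 10^23) = 0.000653305 s⁻²
n = √(GM/a³) = 0.0255598 rad/s ≈ 0.02556 rad/s

Final answer: n = 0.02556 rad/s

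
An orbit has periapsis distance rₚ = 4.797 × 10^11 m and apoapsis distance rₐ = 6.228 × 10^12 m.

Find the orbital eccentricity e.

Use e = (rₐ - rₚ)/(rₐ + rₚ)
rₚ = 4.797 × 10^11 m
rₐ = 6.228 × 10^12 m
rₐ − rₚ = 5.7483 × 10^12 m
rₐ + rₚ = 6.7077 × 10^12 m
e = (rₐ − rₚ)/(rₐ + rₚ) = 0.85697

Final answer: e = 0.857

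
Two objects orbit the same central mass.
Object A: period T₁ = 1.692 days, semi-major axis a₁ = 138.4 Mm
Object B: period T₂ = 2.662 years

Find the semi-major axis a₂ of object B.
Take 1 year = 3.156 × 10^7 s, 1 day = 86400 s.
T₁ = 1.692 days = 146189 s
T₂ = 2.662 years = 8.40127 × 10^7 s
a₁ = 138.4 Mm = 1.384 × 10^8 m
Kepler's third law: (T₂/T₁)² = (a₂/a₁)³  ⇒  a₂ = a₁ (T₂/T₁)^(2/3)
T₂/T₁ = 574.686
(T₂/T₁)^(2/3) = 69.1227
a₂ = 1.384 × 10^8 m × 69.1227 = 9.56658 × 10^9 m ≈ 9.567 Gm

Final answer: a₂ = 9.567 Gm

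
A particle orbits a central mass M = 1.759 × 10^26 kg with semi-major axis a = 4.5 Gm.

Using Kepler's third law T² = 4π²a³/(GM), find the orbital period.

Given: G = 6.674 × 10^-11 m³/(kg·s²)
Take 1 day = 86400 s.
M = 1.759 × 10^26 kg
GM = G × M = 6.674 × 10^-11 × 1.759 × 10^26 = 1.17396 × 10^16 m³/s²
a = 4.5 Gm = 4.5 × 10^9 m
a³ = 9.1125 × 10^28 m³
T = 2π √(a³/GM) = 2π √((9.1125 × 10^28) / (1.17396 × 10^16)) = 2π × 2.78607 × 10^6 s
T = 1.75054 × 10^7 s ≈ 202.6 days

Final answer: 202.6 days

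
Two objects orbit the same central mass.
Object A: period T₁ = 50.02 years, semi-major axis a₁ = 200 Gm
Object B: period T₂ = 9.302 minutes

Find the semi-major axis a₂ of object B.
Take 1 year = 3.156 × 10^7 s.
T₁ = 50.02 years = 1.57863 × 10^9 s
T₂ = 9.302 minutes = 558.12 s
a₁ = 200 Gm = 2 × 10^11 m
Kepler's third law: (T₂/T₁)² = (a₂/a₁)³  ⇒  a₂ = a₁ (T₂/T₁)^(2/3)
T₂/T₁ = 3.53547 × 10^-7
(T₂/T₁)^(2/3) = 4.99994 × 10^-5
a₂ = 2 × 10^11 m × 4.99994 × 10^-5 = 9.99988 × 10^6 m ≈ 10 Mm

Final answer: a₂ = 10 Mm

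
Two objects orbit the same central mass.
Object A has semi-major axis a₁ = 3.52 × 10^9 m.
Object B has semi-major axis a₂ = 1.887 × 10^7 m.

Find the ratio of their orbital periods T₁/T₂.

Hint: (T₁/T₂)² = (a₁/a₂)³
a₁ = 3.52 × 10^9 m
a₂ = 1.887 × 10^7 m
a₁/a₂ = 186.539
T₁/T₂ = (a₁/a₂)^(3/2) = (186.539)^1.5 = 2547.75

Final answer: T₁/T₂ = 2548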